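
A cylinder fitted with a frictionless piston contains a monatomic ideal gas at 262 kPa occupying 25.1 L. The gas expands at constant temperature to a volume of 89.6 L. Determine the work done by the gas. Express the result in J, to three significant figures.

Isothermal: W = nRT ln(V₂/V₁) = P₁V₁ ln(V₂/V₁).
P₁V₁ = (262 kPa)(25.1 L) = 6576 J.
W = 6576 × ln(89.6/25.1) = 6576 × 1.272
W_by_gas = 8368 J.

W ≈ 8370 J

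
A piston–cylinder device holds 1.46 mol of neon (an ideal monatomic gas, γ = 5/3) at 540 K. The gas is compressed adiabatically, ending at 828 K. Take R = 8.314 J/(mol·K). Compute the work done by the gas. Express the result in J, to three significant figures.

Adiabatic ⇒ Q = 0, so W_by = −ΔU = nCᵥ(T₁ − T₂).
Cᵥ = 3R/2 = 12.47 J/(mol·K).
W = (1.46)(12.47)(540 − 828) = -5244 J.

W ≈ -5240 J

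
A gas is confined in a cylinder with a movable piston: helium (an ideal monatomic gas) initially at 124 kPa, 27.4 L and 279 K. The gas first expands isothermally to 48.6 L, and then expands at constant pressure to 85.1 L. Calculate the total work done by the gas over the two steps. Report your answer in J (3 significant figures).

Step 1 (isothermal): W = P₁V₁ ln(V₂/V₁) = (3398) ln(48.6/27.4) = 1947 J.
After step 1: P = 69.91 kPa, V = 48.6 L, T = 279 K.
Step 2 (isobaric): W = PΔV = (69.91 kPa)(85.1 − 48.6 L) = 2552 J.
W_total = 1947 + 2552 = 4499 J.

W_total ≈ 4500 J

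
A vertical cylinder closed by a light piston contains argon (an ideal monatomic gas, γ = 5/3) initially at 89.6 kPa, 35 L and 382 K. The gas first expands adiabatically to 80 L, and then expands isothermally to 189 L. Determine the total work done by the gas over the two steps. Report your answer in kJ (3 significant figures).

Step 1 (adiabatic): W = (P₁V₁ − P₂V₂)/(γ−1) = (3136 − 1807)/0.667 = 1993 J.
After step 1: P = 22.59 kPa, V = 80 L, T = 220.1 K.
Step 2 (isothermal): W = P₁V₁ ln(V₂/V₁) = (1807) ln(189/80) = 1554 J.
W_total = 1993 + 1554 = 3547 J.

W_total ≈ 3.55 kJ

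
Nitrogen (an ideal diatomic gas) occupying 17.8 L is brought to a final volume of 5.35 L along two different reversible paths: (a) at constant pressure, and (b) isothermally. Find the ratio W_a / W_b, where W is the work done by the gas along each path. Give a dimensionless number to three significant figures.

Path (a) isobaric: W = P₁(V₂ − V₁) → W_a/(P₁V₁) = -0.6994.
Path (b) isothermal: W = P₁V₁ ln(V₂/V₁) → W_b/(P₁V₁) = -1.202.
W_a / W_b = -0.6994 / -1.202 = 0.5818.

W_a / W_b ≈ 0.582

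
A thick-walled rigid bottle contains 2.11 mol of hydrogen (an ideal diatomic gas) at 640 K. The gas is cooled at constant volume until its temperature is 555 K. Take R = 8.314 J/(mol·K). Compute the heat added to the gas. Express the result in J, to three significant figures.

Q ≈ -3730 J

Constant volume ⇒ W = 0, so Q = ΔU = nCᵥΔT with Cᵥ = 5R/2 = 20.79 J/(mol·K).
ΔU = (2.11)(20.79)(555 − 640) = -3728 J.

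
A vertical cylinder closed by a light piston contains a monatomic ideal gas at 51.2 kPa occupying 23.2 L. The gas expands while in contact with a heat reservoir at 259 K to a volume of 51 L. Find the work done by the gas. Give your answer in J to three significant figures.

W ≈ 936 J

Isothermal: W = nRT ln(V₂/V₁) = P₁V₁ ln(V₂/V₁).
P₁V₁ = (51.2 kPa)(23.2 L) = 1188 J.
W = 1188 × ln(51/23.2) = 1188 × 0.7877
W_by_gas = 935.6 J.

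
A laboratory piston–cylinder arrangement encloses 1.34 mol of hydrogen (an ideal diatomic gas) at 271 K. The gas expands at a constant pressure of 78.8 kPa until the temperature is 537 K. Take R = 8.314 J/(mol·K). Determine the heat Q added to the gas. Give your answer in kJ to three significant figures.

Isobaric: W = nRΔT = (1.34)(8.314)(266) = 2963 J.
ΔU = nCᵥΔT with Cᵥ = 5R/2: ΔU = (1.34)(20.79)(266) = 7409 J.
Q = ΔU + W = 7409 + 2963 = 10372 J.

Q ≈ 10.4 kJ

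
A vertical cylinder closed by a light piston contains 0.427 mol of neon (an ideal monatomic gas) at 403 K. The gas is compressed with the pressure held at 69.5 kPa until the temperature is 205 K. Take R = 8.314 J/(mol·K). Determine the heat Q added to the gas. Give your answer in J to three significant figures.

Q ≈ -1760 J

Isobaric: W = nRΔT = (0.427)(8.314)(-198) = -702.9 J.
ΔU = nCᵥΔT with Cᵥ = 3R/2: ΔU = (0.427)(12.47)(-198) = -1054 J.
Q = ΔU + W = -1054 − 702.9 = -1757 J.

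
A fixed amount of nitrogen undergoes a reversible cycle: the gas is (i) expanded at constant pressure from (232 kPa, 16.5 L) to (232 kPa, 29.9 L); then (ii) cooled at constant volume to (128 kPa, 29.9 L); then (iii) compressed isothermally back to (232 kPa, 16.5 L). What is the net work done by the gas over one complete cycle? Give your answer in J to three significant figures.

W_net ≈ 834 J

Leg (i): W = PΔV = (232)(29.9 − 16.5) = 3109 J.
Leg (ii): W = 0.
Leg (iii): W = PᵢVᵢ ln(V_f/Vᵢ) = (3827) ln(16.5/29.9) = -2275 J.
W_net = 3109 − 2275 = 833.5 J.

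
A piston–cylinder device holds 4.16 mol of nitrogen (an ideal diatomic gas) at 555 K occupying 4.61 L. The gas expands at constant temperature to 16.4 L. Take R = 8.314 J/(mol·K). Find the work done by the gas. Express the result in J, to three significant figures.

W ≈ 24400 J

Isothermal: W = nRT ln(V₂/V₁).
W = (4.16)(8.314)(555) × ln(16.4/4.61)
  = 19195 × 1.269
W_by_gas = 24360 J.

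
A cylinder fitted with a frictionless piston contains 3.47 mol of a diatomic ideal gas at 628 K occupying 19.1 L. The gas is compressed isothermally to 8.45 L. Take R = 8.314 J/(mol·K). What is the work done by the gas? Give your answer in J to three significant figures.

Isothermal: W = nRT ln(V₂/V₁).
W = (3.47)(8.314)(628) × ln(8.45/19.1)
  = 18118 × -0.8155
W_by_gas = -14775 J.

W ≈ -14800 J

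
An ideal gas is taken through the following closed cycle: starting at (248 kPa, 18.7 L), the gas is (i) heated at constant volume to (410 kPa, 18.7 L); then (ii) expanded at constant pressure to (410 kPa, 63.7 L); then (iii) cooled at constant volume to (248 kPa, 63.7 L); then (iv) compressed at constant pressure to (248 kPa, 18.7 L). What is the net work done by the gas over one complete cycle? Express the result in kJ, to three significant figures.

Constant-volume legs do no work.
W(ii) = (410)(63.7 − 18.7) = 18450 J; W(iv) = (248)(18.7 − 63.7) = -11160 J.
W_net = 18450 − 11160 = 7290 J (the clockwise enclosed area).

W_net ≈ 7.29 kJ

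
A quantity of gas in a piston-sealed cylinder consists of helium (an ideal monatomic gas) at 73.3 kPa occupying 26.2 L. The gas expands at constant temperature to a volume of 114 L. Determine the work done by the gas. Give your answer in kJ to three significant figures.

Isothermal: W = nRT ln(V₂/V₁) = P₁V₁ ln(V₂/V₁).
P₁V₁ = (73.3 kPa)(26.2 L) = 1920 J.
W = 1920 × ln(114/26.2) = 1920 × 1.47
W_by_gas = 2824 J.

W ≈ 2.82 kJ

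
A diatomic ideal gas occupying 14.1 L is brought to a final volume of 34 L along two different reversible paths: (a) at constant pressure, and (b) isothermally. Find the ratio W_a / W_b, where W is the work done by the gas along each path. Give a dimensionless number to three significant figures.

W_a / W_b ≈ 1.60

Path (a) isobaric: W = P₁(V₂ − V₁) → W_a/(P₁V₁) = 1.411.
Path (b) isothermal: W = P₁V₁ ln(V₂/V₁) → W_b/(P₁V₁) = 0.8802.
W_a / W_b = 1.411 / 0.8802 = 1.603.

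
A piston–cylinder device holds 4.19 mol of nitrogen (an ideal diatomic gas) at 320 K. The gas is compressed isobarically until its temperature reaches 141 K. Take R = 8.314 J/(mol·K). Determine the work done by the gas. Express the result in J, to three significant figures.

W ≈ -6240 J

Isobaric: W = P ΔV = nR ΔT.
W = (4.19)(8.314)(141 − 320) = -6236 J.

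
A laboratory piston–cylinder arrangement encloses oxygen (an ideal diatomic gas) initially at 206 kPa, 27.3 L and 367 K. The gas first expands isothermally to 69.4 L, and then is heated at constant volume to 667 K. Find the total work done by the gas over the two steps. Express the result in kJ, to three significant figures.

Step 1 (isothermal): W = P₁V₁ ln(V₂/V₁) = (5624) ln(69.4/27.3) = 5247 J.
Step 2 (isochoric): W = 0 (constant volume).
W_total = 5247 + 0 = 5247 J.

W_total ≈ 5.25 kJ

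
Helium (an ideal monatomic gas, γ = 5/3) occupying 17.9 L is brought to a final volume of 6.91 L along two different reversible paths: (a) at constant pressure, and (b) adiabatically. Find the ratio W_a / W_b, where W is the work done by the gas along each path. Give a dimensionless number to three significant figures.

Path (a) isobaric: W = P₁(V₂ − V₁) → W_a/(P₁V₁) = -0.614.
Path (b) adiabatic: W = P₁V₁(1 − (V₁/V₂)^(γ−1))/(γ−1) → W_b/(P₁V₁) = -1.329.
W_a / W_b = -0.614 / -1.329 = 0.4619.

W_a / W_b ≈ 0.462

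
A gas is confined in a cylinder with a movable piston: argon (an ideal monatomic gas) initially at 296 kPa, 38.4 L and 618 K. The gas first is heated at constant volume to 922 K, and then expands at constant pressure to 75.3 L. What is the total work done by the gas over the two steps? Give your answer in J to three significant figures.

Step 1 (isochoric): W = 0 (constant volume).
After step 1: P = 441.6 kPa (V unchanged).
Step 2 (isobaric): W = PΔV = (441.6 kPa)(75.3 − 38.4 L) = 16295 J.
W_total = 0 + 16295 = 16295 J.

W_total ≈ 16300 J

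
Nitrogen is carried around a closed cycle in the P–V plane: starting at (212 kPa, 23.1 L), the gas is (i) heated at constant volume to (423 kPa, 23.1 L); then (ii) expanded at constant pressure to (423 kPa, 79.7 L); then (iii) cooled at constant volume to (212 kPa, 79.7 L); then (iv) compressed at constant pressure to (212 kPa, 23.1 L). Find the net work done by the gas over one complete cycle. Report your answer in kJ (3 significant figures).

Constant-volume legs do no work.
W(ii) = (423)(79.7 − 23.1) = 23942 J; W(iv) = (212)(23.1 − 79.7) = -11999 J.
W_net = 23942 − 11999 = 11943 J (the clockwise enclosed area).

W_net ≈ 11.9 kJ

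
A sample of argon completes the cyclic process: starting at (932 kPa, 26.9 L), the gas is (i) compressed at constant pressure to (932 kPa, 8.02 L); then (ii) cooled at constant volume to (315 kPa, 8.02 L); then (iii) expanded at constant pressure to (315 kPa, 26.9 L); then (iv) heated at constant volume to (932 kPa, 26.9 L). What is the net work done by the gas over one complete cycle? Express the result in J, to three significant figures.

Constant-volume legs do no work.
W(i) = (932)(8.02 − 26.9) = -17596 J; W(iii) = (315)(26.9 − 8.02) = 5947 J.
W_net = -17596 + 5947 = -11649 J (the counter-clockwise enclosed area).

W_net ≈ -11600 J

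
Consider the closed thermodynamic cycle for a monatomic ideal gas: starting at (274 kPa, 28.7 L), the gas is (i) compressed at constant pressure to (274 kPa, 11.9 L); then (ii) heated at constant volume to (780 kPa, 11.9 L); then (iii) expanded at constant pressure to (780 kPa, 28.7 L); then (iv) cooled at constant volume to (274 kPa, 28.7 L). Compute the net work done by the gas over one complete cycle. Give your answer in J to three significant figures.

Constant-volume legs do no work.
W(i) = (274)(11.9 − 28.7) = -4603 J; W(iii) = (780)(28.7 − 11.9) = 13104 J.
W_net = -4603 + 13104 = 8501 J (the clockwise enclosed area).

W_net ≈ 8500 J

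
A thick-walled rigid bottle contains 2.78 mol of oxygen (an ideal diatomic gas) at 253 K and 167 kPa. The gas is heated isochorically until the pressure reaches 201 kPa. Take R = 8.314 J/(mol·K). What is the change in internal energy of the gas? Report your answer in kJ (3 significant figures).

Constant volume ⇒ W = 0, so Q = ΔU = nCᵥΔT with Cᵥ = 5R/2 = 20.79 J/(mol·K).
At constant V, T₂/T₁ = P₂/P₁ ⇒ ΔT = T₁(P₂/P₁ − 1) = 253·(201/167 − 1) = 51.51 K.
ΔU = (2.78)(20.79)(51.51) = 2976 J.

ΔU ≈ 2.98 kJ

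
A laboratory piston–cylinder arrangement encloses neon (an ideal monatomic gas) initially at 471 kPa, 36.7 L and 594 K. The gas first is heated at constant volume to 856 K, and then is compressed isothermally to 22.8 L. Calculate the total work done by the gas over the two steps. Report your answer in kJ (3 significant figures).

Step 1 (isochoric): W = 0 (constant volume).
After step 1: P = 678.7 kPa (V unchanged).
Step 2 (isothermal): W = P₁V₁ ln(V₂/V₁) = (24910) ln(22.8/36.7) = -11858 J.
W_total = 0 − 11858 = -11858 J.

W_total ≈ -11.9 kJ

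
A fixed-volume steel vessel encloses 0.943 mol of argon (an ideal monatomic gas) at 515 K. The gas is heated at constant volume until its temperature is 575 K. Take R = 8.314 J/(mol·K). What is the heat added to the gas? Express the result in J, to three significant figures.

Constant volume ⇒ W = 0, so Q = ΔU = nCᵥΔT with Cᵥ = 3R/2 = 12.47 J/(mol·K).
ΔU = (0.943)(12.47)(575 − 515) = 705.6 J.

Q ≈ 706 J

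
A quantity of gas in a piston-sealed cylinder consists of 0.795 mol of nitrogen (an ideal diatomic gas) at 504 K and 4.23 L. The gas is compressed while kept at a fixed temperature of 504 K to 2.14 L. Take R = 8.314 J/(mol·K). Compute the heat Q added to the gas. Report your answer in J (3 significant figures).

Q ≈ -2270 J

Isothermal ⇒ ΔU = 0, so Q = W = nRT ln(V₂/V₁).
Q = (0.795)(8.314)(504) ln(2.14/4.23) = 3331 × -0.6814 = -2270 J.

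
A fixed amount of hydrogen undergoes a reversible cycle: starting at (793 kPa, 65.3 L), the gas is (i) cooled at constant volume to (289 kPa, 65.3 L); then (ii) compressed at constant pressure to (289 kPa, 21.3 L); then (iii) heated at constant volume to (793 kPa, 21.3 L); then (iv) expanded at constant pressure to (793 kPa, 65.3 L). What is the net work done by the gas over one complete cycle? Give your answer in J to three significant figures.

W_net ≈ 22200 J

Constant-volume legs do no work.
W(ii) = (289)(21.3 − 65.3) = -12716 J; W(iv) = (793)(65.3 − 21.3) = 34892 J.
W_net = -12716 + 34892 = 22176 J (the clockwise enclosed area).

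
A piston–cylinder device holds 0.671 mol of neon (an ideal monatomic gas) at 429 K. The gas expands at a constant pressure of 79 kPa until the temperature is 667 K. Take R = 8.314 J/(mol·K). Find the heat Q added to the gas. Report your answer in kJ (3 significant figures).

Isobaric: W = nRΔT = (0.671)(8.314)(238) = 1328 J.
ΔU = nCᵥΔT with Cᵥ = 3R/2: ΔU = (0.671)(12.47)(238) = 1992 J.
Q = ΔU + W = 1992 + 1328 = 3319 J.

Q ≈ 3.32 kJ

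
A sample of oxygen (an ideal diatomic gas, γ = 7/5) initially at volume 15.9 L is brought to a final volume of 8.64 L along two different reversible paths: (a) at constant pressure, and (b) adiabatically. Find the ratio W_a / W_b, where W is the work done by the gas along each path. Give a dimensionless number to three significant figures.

Path (a) isobaric: W = P₁(V₂ − V₁) → W_a/(P₁V₁) = -0.4566.
Path (b) adiabatic: W = P₁V₁(1 − (V₁/V₂)^(γ−1))/(γ−1) → W_b/(P₁V₁) = -0.6908.
W_a / W_b = -0.4566 / -0.6908 = 0.661.

W_a / W_b ≈ 0.661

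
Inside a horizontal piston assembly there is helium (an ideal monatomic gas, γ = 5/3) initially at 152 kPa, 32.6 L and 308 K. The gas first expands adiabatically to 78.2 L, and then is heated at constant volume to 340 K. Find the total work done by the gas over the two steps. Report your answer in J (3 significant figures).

W_total ≈ 3280 J

Step 1 (adiabatic): W = (P₁V₁ − P₂V₂)/(γ−1) = (4955 − 2765)/0.667 = 3285 J.
Step 2 (isochoric): W = 0 (constant volume).
W_total = 3285 + 0 = 3285 J.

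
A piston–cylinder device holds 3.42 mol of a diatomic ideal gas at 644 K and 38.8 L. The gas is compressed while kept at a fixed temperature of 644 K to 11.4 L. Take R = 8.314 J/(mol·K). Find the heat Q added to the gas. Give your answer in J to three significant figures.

Q ≈ -22400 J

Isothermal ⇒ ΔU = 0, so Q = W = nRT ln(V₂/V₁).
Q = (3.42)(8.314)(644) ln(11.4/38.8) = 18311 × -1.225 = -22428 J.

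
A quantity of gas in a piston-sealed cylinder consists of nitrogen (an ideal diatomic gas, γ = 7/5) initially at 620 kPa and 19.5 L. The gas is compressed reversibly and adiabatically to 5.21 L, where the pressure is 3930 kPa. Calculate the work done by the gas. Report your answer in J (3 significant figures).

W ≈ -21000 J

Adiabatic: W = (P₁V₁ − P₂V₂)/(γ − 1) with γ = 7/5.
P₁V₁ = 12090 J, P₂V₂ = 20475 J.
W = (12090 − 20475) / 0.4 = -20963 J.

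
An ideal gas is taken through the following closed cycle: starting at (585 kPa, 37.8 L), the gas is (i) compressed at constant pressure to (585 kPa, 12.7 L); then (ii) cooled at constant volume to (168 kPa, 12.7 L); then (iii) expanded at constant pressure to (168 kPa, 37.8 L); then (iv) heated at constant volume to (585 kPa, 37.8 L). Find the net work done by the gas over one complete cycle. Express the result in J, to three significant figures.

Constant-volume legs do no work.
W(i) = (585)(12.7 − 37.8) = -14683 J; W(iii) = (168)(37.8 − 12.7) = 4217 J.
W_net = -14683 + 4217 = -10467 J (the counter-clockwise enclosed area).

W_net ≈ -10500 J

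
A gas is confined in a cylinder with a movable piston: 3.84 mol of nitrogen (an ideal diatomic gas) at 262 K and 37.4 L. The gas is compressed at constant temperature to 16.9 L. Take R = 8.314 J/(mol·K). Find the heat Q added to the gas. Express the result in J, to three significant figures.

Isothermal ⇒ ΔU = 0, so Q = W = nRT ln(V₂/V₁).
Q = (3.84)(8.314)(262) ln(16.9/37.4) = 8365 × -0.7944 = -6644 J.

Q ≈ -6640 J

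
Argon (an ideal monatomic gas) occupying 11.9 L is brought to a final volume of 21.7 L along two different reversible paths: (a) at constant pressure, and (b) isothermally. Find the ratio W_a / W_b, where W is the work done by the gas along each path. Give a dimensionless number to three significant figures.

W_a / W_b ≈ 1.37

Path (a) isobaric: W = P₁(V₂ − V₁) → W_a/(P₁V₁) = 0.8235.
Path (b) isothermal: W = P₁V₁ ln(V₂/V₁) → W_b/(P₁V₁) = 0.6008.
W_a / W_b = 0.8235 / 0.6008 = 1.371.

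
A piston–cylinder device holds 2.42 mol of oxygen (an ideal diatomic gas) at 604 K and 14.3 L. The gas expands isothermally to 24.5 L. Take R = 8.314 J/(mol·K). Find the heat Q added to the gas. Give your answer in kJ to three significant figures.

Isothermal ⇒ ΔU = 0, so Q = W = nRT ln(V₂/V₁).
Q = (2.42)(8.314)(604) ln(24.5/14.3) = 12152 × 0.5384 = 6543 J.

Q ≈ 6.54 kJ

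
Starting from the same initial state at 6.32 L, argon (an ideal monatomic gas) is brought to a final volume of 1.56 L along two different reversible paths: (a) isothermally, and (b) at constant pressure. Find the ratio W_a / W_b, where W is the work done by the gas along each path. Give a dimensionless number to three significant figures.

W_a / W_b ≈ 1.86

Path (a) isothermal: W = P₁V₁ ln(V₂/V₁) → W_a/(P₁V₁) = -1.399.
Path (b) isobaric: W = P₁(V₂ − V₁) → W_b/(P₁V₁) = -0.7532.
W_a / W_b = -1.399 / -0.7532 = 1.858.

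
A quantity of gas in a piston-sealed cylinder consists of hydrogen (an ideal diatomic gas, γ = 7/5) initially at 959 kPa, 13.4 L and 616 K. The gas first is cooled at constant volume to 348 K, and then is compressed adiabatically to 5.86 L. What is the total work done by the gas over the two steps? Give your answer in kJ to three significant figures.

Step 1 (isochoric): W = 0 (constant volume).
After step 1: P = 541.8 kPa (V unchanged).
Step 2 (adiabatic): W = (P₁V₁ − P₂V₂)/(γ−1) = (7260 − 10107)/0.4 = -7117 J.
W_total = 0 − 7117 = -7117 J.

W_total ≈ -7.12 kJ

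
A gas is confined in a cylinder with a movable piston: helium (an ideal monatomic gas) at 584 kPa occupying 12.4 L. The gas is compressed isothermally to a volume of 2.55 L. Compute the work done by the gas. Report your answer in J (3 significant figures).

Isothermal: W = nRT ln(V₂/V₁) = P₁V₁ ln(V₂/V₁).
P₁V₁ = (584 kPa)(12.4 L) = 7242 J.
W = 7242 × ln(2.55/12.4) = 7242 × -1.582
W_by_gas = -11453 J.

W ≈ -11500 J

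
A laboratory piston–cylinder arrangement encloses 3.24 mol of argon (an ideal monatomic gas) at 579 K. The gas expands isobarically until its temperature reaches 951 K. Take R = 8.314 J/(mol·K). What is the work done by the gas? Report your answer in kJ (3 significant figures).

W ≈ 10.0 kJ

Isobaric: W = P ΔV = nR ΔT.
W = (3.24)(8.314)(951 − 579) = 10021 J.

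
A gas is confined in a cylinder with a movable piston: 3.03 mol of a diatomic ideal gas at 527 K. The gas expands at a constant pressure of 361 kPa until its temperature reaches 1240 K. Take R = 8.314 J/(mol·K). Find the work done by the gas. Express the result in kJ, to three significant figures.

W ≈ 18.0 kJ

Isobaric: W = P ΔV = nR ΔT.
W = (3.03)(8.314)(1240 − 527) = 17961 J.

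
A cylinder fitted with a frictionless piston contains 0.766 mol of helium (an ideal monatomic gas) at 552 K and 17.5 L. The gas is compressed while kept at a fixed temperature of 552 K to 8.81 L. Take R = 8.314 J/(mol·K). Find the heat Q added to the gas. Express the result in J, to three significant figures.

Q ≈ -2410 J

Isothermal ⇒ ΔU = 0, so Q = W = nRT ln(V₂/V₁).
Q = (0.766)(8.314)(552) ln(8.81/17.5) = 3515 × -0.6863 = -2413 J.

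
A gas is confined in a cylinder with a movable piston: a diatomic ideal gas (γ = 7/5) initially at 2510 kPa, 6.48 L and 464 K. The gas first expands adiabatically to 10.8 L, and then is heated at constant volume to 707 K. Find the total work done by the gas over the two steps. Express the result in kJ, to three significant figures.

W_total ≈ 7.51 kJ

Step 1 (adiabatic): W = (P₁V₁ − P₂V₂)/(γ−1) = (16265 − 13259)/0.4 = 7515 J.
Step 2 (isochoric): W = 0 (constant volume).
W_total = 7515 + 0 = 7515 J.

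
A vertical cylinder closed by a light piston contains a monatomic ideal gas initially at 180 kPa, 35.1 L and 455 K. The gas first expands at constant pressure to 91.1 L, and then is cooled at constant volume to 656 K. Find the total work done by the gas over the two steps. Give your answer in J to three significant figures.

Step 1 (isobaric): W = PΔV = (180 kPa)(91.1 − 35.1 L) = 10080 J.
Step 2 (isochoric): W = 0 (constant volume).
W_total = 10080 + 0 = 10080 J.

W_total ≈ 10100 J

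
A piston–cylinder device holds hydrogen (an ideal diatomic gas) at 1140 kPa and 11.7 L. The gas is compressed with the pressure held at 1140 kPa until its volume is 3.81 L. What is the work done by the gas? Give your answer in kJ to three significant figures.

Isobaric: W = P ΔV.
W = (1140 kPa)(3.81 − 11.7 L) = (1140)(-7.89) = -8995 J.

W ≈ -8.99 kJ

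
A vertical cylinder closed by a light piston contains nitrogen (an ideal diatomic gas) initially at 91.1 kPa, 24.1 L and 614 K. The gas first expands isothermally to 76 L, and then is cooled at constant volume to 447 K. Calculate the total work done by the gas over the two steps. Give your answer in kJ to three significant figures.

Step 1 (isothermal): W = P₁V₁ ln(V₂/V₁) = (2196) ln(76/24.1) = 2522 J.
Step 2 (isochoric): W = 0 (constant volume).
W_total = 2522 + 0 = 2522 J.

W_total ≈ 2.52 kJ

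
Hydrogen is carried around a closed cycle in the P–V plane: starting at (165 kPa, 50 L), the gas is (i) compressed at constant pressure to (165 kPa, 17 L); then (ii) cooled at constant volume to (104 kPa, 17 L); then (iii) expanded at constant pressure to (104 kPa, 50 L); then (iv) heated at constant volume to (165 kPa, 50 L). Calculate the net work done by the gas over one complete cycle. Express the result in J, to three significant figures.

W_net ≈ -2010 J

Constant-volume legs do no work.
W(i) = (165)(17 − 50) = -5445 J; W(iii) = (104)(50 − 17) = 3432 J.
W_net = -5445 + 3432 = -2013 J (the counter-clockwise enclosed area).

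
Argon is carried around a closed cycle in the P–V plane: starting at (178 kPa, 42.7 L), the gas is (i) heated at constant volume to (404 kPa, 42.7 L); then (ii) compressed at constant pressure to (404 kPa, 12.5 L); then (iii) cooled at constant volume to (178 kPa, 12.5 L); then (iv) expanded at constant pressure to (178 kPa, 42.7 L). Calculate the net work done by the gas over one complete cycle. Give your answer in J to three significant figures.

W_net ≈ -6830 J

Constant-volume legs do no work.
W(ii) = (404)(12.5 − 42.7) = -12201 J; W(iv) = (178)(42.7 − 12.5) = 5376 J.
W_net = -12201 + 5376 = -6825 J (the counter-clockwise enclosed area).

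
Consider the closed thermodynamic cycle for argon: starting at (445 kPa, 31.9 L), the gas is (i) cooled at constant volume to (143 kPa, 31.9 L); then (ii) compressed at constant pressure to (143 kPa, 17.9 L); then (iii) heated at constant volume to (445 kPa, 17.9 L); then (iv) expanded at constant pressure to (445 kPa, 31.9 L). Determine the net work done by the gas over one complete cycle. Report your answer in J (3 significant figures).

Constant-volume legs do no work.
W(ii) = (143)(17.9 − 31.9) = -2002 J; W(iv) = (445)(31.9 − 17.9) = 6230 J.
W_net = -2002 + 6230 = 4228 J (the clockwise enclosed area).

W_net ≈ 4230 J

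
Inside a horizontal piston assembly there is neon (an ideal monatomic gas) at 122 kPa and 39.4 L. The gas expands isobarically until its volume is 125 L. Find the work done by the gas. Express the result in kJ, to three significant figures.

Isobaric: W = P ΔV.
W = (122 kPa)(125 − 39.4 L) = (122)(85.6) = 10443 J.

W ≈ 10.4 kJ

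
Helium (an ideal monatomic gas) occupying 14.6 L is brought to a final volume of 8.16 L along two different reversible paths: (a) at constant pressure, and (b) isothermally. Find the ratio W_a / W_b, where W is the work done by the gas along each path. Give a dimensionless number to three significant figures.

W_a / W_b ≈ 0.758

Path (a) isobaric: W = P₁(V₂ − V₁) → W_a/(P₁V₁) = -0.4411.
Path (b) isothermal: W = P₁V₁ ln(V₂/V₁) → W_b/(P₁V₁) = -0.5818.
W_a / W_b = -0.4411 / -0.5818 = 0.7582.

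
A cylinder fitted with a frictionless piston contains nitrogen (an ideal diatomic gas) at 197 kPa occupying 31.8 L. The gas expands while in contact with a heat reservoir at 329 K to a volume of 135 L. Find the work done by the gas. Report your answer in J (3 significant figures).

Isothermal: W = nRT ln(V₂/V₁) = P₁V₁ ln(V₂/V₁).
P₁V₁ = (197 kPa)(31.8 L) = 6265 J.
W = 6265 × ln(135/31.8) = 6265 × 1.446
W_by_gas = 9057 J.

W ≈ 9060 J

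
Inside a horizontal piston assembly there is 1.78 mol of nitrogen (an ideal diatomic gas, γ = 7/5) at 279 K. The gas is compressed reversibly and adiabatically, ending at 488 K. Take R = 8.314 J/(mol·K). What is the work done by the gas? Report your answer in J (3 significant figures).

Adiabatic ⇒ Q = 0, so W_by = −ΔU = nCᵥ(T₁ − T₂).
Cᵥ = 5R/2 = 20.79 J/(mol·K).
W = (1.78)(20.79)(279 − 488) = -7732 J.

W ≈ -7730 J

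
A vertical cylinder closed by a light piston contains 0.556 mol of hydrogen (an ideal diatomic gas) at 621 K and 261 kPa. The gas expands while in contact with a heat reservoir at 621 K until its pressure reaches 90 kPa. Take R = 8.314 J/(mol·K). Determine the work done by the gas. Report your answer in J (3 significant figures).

W ≈ 3060 J

Isothermal process: W = nRT ln(V₂/V₁) = nRT ln(P₁/P₂).
W = (0.556)(8.314)(621) × ln(261/90)
  = 2871 × ln(2.9) = 2871 × 1.065
W_by_gas = 3056 J.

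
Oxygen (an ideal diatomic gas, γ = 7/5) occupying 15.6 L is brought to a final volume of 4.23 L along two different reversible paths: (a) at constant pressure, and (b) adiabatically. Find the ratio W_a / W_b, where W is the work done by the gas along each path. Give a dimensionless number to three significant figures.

Path (a) isobaric: W = P₁(V₂ − V₁) → W_a/(P₁V₁) = -0.7288.
Path (b) adiabatic: W = P₁V₁(1 − (V₁/V₂)^(γ−1))/(γ−1) → W_b/(P₁V₁) = -1.714.
W_a / W_b = -0.7288 / -1.714 = 0.4253.

W_a / W_b ≈ 0.425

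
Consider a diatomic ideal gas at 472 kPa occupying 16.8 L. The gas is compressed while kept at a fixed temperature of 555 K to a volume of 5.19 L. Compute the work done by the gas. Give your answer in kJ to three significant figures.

Isothermal: W = nRT ln(V₂/V₁) = P₁V₁ ln(V₂/V₁).
P₁V₁ = (472 kPa)(16.8 L) = 7930 J.
W = 7930 × ln(5.19/16.8) = 7930 × -1.175
W_by_gas = -9314 J.

W ≈ -9.31 kJ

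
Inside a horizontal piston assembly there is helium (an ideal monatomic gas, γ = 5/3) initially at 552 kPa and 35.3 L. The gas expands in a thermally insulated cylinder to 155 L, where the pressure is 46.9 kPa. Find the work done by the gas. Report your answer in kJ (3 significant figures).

W ≈ 18.3 kJ

Adiabatic: W = (P₁V₁ − P₂V₂)/(γ − 1) with γ = 5/3.
P₁V₁ = 19486 J, P₂V₂ = 7270 J.
W = (19486 − 7270) / 0.6667 = 18324 J.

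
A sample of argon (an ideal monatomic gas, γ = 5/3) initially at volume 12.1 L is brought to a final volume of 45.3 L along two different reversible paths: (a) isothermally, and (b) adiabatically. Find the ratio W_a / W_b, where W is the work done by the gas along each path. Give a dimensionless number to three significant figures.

Path (a) isothermal: W = P₁V₁ ln(V₂/V₁) → W_a/(P₁V₁) = 1.32.
Path (b) adiabatic: W = P₁V₁(1 − (V₁/V₂)^(γ−1))/(γ−1) → W_b/(P₁V₁) = 0.8779.
W_a / W_b = 1.32 / 0.8779 = 1.504.

W_a / W_b ≈ 1.50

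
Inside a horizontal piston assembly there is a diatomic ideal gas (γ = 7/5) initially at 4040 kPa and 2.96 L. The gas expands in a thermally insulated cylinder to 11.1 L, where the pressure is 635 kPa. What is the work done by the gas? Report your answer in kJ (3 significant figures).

Adiabatic: W = (P₁V₁ − P₂V₂)/(γ − 1) with γ = 7/5.
P₁V₁ = 11958 J, P₂V₂ = 7048 J.
W = (11958 − 7048) / 0.4 = 12275 J.

W ≈ 12.3 kJ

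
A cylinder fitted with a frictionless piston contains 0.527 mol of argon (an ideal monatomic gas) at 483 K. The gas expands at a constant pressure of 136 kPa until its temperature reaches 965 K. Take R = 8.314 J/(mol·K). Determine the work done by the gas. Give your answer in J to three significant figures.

Isobaric: W = P ΔV = nR ΔT.
W = (0.527)(8.314)(965 − 483) = 2112 J.

W ≈ 2110 J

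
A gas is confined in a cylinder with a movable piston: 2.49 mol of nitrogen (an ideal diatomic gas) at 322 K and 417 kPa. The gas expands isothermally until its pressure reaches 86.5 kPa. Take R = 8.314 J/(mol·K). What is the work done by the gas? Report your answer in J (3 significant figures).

W ≈ 10500 J

Isothermal process: W = nRT ln(V₂/V₁) = nRT ln(P₁/P₂).
W = (2.49)(8.314)(322) × ln(417/86.5)
  = 6666 × ln(4.821) = 6666 × 1.573
W_by_gas = 10485 J.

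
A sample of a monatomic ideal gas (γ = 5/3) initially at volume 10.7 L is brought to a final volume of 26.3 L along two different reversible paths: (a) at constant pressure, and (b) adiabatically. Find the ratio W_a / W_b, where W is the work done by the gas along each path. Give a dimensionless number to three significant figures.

W_a / W_b ≈ 2.16

Path (a) isobaric: W = P₁(V₂ − V₁) → W_a/(P₁V₁) = 1.458.
Path (b) adiabatic: W = P₁V₁(1 − (V₁/V₂)^(γ−1))/(γ−1) → W_b/(P₁V₁) = 0.6764.
W_a / W_b = 1.458 / 0.6764 = 2.155.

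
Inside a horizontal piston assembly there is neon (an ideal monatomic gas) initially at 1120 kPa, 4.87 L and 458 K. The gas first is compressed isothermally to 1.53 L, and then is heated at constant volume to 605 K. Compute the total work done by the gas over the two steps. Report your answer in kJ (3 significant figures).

W_total ≈ -6.32 kJ

Step 1 (isothermal): W = P₁V₁ ln(V₂/V₁) = (5454) ln(1.53/4.87) = -6315 J.
Step 2 (isochoric): W = 0 (constant volume).
W_total = -6315 + 0 = -6315 J.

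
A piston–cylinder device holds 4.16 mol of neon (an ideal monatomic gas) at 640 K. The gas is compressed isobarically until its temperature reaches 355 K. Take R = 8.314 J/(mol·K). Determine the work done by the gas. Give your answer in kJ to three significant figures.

Isobaric: W = P ΔV = nR ΔT.
W = (4.16)(8.314)(355 − 640) = -9857 J.

W ≈ -9.86 kJ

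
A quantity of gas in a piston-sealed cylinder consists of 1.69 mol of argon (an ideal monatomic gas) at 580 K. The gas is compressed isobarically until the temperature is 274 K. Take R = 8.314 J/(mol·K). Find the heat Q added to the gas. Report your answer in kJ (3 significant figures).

Isobaric: W = nRΔT = (1.69)(8.314)(-306) = -4300 J.
ΔU = nCᵥΔT with Cᵥ = 3R/2: ΔU = (1.69)(12.47)(-306) = -6449 J.
Q = ΔU + W = -6449 − 4300 = -10749 J.

Q ≈ -10.7 kJ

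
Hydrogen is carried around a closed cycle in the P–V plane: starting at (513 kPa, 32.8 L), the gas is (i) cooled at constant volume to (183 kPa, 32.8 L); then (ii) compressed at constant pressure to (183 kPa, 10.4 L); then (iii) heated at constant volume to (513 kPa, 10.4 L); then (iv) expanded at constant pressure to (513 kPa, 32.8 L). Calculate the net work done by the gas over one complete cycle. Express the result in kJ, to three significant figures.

W_net ≈ 7.39 kJ

Constant-volume legs do no work.
W(ii) = (183)(10.4 − 32.8) = -4099 J; W(iv) = (513)(32.8 − 10.4) = 11491 J.
W_net = -4099 + 11491 = 7392 J (the clockwise enclosed area).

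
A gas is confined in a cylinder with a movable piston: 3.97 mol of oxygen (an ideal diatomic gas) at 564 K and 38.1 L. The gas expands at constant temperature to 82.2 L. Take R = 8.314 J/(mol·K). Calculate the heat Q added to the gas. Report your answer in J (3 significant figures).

Isothermal ⇒ ΔU = 0, so Q = W = nRT ln(V₂/V₁).
Q = (3.97)(8.314)(564) ln(82.2/38.1) = 18616 × 0.7689 = 14314 J.

Q ≈ 14300 J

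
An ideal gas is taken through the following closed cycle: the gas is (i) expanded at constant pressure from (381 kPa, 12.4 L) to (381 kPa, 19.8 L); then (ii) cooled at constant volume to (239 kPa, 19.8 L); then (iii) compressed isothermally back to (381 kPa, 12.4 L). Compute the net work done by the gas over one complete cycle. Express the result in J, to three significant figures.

W_net ≈ 605 J

Leg (i): W = PΔV = (381)(19.8 − 12.4) = 2819 J.
Leg (ii): W = 0.
Leg (iii): W = PᵢVᵢ ln(V_f/Vᵢ) = (4732) ln(12.4/19.8) = -2215 J.
W_net = 2819 − 2215 = 604.8 J.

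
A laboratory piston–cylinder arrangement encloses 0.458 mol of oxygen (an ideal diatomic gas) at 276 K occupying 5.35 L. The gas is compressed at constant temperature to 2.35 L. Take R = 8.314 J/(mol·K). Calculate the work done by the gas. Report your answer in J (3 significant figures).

Isothermal: W = nRT ln(V₂/V₁).
W = (0.458)(8.314)(276) × ln(2.35/5.35)
  = 1051 × -0.8227
W_by_gas = -864.6 J.

W ≈ -865 J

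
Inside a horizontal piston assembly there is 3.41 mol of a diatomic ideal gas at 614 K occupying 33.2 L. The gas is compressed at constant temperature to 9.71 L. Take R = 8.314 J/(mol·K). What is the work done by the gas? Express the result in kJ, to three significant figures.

W ≈ -21.4 kJ

Isothermal: W = nRT ln(V₂/V₁).
W = (3.41)(8.314)(614) × ln(9.71/33.2)
  = 17407 × -1.229
W_by_gas = -21400 J.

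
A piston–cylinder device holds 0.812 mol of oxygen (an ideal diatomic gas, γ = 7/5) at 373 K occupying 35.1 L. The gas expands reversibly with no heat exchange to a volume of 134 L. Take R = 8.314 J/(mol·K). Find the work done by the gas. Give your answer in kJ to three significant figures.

W ≈ 2.61 kJ

Adiabatic: TV^(γ−1) = const with γ = 7/5.
T₂ = T₁ (V₁/V₂)^(γ−1) = 373 × (35.1/134)^0.4 = 373 × 0.5852 = 218.3 K.
W_by = nCᵥ(T₁ − T₂) = (0.812)(20.79)(373 − 218.3) = 2611 J.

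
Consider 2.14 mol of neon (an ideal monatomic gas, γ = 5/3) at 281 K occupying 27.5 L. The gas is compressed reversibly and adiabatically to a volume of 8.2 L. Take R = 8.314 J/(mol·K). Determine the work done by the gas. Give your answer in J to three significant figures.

W ≈ -9300 J

Adiabatic: TV^(γ−1) = const with γ = 5/3.
T₂ = T₁ (V₁/V₂)^(γ−1) = 281 × (27.5/8.2)^0.667 = 281 × 2.241 = 629.6 K.
W_by = nCᵥ(T₁ − T₂) = (2.14)(12.47)(281 − 629.6) = -9303 J.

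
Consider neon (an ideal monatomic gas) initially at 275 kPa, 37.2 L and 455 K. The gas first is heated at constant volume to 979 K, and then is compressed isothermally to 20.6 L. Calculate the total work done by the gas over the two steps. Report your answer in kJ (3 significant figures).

Step 1 (isochoric): W = 0 (constant volume).
After step 1: P = 591.7 kPa (V unchanged).
Step 2 (isothermal): W = P₁V₁ ln(V₂/V₁) = (22011) ln(20.6/37.2) = -13009 J.
W_total = 0 − 13009 = -13009 J.

W_total ≈ -13.0 kJ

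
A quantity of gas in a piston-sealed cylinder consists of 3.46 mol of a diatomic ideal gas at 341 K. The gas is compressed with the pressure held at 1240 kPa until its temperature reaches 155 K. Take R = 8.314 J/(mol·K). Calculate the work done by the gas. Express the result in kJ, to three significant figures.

Isobaric: W = P ΔV = nR ΔT.
W = (3.46)(8.314)(155 − 341) = -5351 J.

W ≈ -5.35 kJ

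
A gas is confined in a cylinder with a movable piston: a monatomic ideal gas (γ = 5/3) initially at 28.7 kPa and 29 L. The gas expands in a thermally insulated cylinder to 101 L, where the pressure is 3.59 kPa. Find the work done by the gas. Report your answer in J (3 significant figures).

W ≈ 705 J

Adiabatic: W = (P₁V₁ − P₂V₂)/(γ − 1) with γ = 5/3.
P₁V₁ = 832.3 J, P₂V₂ = 362.6 J.
W = (832.3 − 362.6) / 0.6667 = 704.6 J.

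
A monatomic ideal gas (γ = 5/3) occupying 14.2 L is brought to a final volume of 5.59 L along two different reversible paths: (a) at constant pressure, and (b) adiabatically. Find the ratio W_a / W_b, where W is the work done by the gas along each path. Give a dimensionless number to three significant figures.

W_a / W_b ≈ 0.469

Path (a) isobaric: W = P₁(V₂ − V₁) → W_a/(P₁V₁) = -0.6063.
Path (b) adiabatic: W = P₁V₁(1 − (V₁/V₂)^(γ−1))/(γ−1) → W_b/(P₁V₁) = -1.293.
W_a / W_b = -0.6063 / -1.293 = 0.4691.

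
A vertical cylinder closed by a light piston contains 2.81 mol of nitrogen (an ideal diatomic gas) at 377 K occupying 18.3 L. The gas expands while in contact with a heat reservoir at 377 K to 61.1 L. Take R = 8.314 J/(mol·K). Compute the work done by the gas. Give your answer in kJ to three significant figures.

Isothermal: W = nRT ln(V₂/V₁).
W = (2.81)(8.314)(377) × ln(61.1/18.3)
  = 8808 × 1.206
W_by_gas = 10619 J.

W ≈ 10.6 kJ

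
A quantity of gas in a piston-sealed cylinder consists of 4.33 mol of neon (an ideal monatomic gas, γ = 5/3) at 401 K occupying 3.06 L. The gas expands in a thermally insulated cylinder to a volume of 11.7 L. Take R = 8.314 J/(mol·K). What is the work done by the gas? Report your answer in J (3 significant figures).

W ≈ 12800 J

Adiabatic: TV^(γ−1) = const with γ = 5/3.
T₂ = T₁ (V₁/V₂)^(γ−1) = 401 × (3.06/11.7)^0.667 = 401 × 0.409 = 164 K.
W_by = nCᵥ(T₁ − T₂) = (4.33)(12.47)(401 − 164) = 12798 J.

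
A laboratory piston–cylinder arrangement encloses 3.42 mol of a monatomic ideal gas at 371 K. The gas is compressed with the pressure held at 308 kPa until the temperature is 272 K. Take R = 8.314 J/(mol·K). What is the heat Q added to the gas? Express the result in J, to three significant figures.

Isobaric: W = nRΔT = (3.42)(8.314)(-99) = -2815 J.
ΔU = nCᵥΔT with Cᵥ = 3R/2: ΔU = (3.42)(12.47)(-99) = -4222 J.
Q = ΔU + W = -4222 − 2815 = -7037 J.

Q ≈ -7040 J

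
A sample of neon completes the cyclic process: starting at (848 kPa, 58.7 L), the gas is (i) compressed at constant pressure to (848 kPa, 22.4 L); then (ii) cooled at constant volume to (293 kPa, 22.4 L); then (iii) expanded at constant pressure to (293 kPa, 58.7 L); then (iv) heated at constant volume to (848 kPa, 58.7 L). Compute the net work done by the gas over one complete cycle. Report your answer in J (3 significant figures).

W_net ≈ -20100 J

Constant-volume legs do no work.
W(i) = (848)(22.4 − 58.7) = -30782 J; W(iii) = (293)(58.7 − 22.4) = 10636 J.
W_net = -30782 + 10636 = -20147 J (the counter-clockwise enclosed area).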